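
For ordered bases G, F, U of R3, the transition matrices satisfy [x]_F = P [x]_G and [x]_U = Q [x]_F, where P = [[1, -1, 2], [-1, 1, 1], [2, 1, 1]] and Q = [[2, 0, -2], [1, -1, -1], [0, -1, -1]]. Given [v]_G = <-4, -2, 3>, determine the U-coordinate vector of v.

<22, 6, 2>

Apply P to get F-coordinates <4, 5, -7>, then Q to get U-coordinates.
The result is [v]_U = <22, 6, 2>.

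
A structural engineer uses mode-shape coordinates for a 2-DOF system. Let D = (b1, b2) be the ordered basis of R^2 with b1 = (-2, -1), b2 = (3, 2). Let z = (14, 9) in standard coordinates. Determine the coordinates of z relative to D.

Write z = c_1 b1 + c_2 b2 and solve for the c_i.
System: -2c_1 + 3c_2 = 14, -c_1 + 2c_2 = 9; solving gives c_1 = -1, c_2 = 4.
Check: -b1 + 4b2 = (14, 9).

(-1, 4)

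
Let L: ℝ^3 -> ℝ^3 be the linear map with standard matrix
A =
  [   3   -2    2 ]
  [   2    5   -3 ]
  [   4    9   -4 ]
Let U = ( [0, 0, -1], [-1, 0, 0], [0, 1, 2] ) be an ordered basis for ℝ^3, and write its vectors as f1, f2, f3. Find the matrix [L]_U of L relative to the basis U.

With P the matrix whose columns are f1, ..., f3, [L]_U = P^(-1) A P.
Column by column: L(f1) = A f1 = [-2, 3, 4]; its U-coordinates [2, 2, 3] give column 1.
Continuing for each basis vector yields [L]_U = [[2, 0, -3], [2, 3, -2], [3, -2, -1]].

[[2, 0, -3], [2, 3, -2], [3, -2, -1]]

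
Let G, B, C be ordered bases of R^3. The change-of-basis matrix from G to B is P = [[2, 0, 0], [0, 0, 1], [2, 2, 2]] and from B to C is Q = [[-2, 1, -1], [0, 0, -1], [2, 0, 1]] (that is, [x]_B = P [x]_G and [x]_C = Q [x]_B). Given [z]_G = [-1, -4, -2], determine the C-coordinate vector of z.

Composing the changes, [z]_C = Q P [z]_G.
Q P = [[-6, -2, -1], [-2, -2, -2], [6, 2, 2]]; applying this to [-1, -4, -2] gives [16, 14, -18].

[16, 14, -18]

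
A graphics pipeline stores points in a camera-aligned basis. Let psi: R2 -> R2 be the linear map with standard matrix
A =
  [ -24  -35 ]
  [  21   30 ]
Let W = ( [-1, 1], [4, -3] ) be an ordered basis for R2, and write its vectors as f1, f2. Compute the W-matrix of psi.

[[3, 3], [-2, 3]]

Let P have columns f1, f2. Then [psi]_W = P^(-1) A P.
Here det P = -1, so P^(-1) is integer; computing A P first and then P^(-1)(A P) gives [[3, 3], [-2, 3]].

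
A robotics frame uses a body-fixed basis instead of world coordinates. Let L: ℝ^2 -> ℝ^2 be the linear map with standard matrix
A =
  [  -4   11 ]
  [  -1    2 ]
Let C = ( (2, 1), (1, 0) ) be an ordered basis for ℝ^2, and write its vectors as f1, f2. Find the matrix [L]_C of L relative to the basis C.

[[0, -1], [3, -2]]

The j-th column of [L]_C is [L(fj)]_C.
L(f1) = A f1 = (3, 0) = 0·f1 + 3f2, so column 1 is (0, 3).
Repeating for f2 and assembling the columns gives [[0, -1], [3, -2]].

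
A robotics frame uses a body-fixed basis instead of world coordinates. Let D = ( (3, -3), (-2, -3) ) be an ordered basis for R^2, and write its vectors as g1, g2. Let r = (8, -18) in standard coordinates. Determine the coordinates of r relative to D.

(4, 2)

Write r = c_1 g1 + c_2 g2 and solve for the c_i.
System: 3c_1 - 2c_2 = 8, -3c_1 - 3c_2 = -18; solving gives c_1 = 4, c_2 = 2.
Check: 4g1 + 2g2 = (8, -18).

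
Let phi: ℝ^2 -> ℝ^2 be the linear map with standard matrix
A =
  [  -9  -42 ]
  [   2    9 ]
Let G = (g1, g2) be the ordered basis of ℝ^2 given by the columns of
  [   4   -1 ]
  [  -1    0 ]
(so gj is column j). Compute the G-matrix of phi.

[[1, 2], [-2, -1]]

Let P have columns g1, g2. Then [phi]_G = P^(-1) A P.
Here det P = -1, so P^(-1) is integer; computing A P first and then P^(-1)(A P) gives [[1, 2], [-2, -1]].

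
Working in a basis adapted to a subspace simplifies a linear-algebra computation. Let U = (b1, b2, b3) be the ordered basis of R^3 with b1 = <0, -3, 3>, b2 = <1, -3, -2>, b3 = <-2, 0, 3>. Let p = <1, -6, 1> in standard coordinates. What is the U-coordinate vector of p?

<1, 1, 0>

We seek scalars with c_1 b1 + ... + c_3 b3 = p; equivalently solve M c = p where the columns of M are b1, ..., b3.
Row-reducing the augmented matrix [M | p] gives c = (1, 1, 0).
Check: b1 + b2 + 0·b3 = <1, -6, 1>.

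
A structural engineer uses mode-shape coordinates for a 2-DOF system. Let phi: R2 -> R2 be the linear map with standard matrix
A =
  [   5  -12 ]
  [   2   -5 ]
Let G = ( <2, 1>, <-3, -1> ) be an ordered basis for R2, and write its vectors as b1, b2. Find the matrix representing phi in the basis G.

[[-1, 0], [0, 1]]

With P the matrix whose columns are b1, b2, [phi]_G = P^(-1) A P.
Column by column: phi(b1) = A b1 = <-2, -1>; its G-coordinates <-1, 0> give column 1.
Continuing for each basis vector yields [phi]_G = [[-1, 0], [0, 1]].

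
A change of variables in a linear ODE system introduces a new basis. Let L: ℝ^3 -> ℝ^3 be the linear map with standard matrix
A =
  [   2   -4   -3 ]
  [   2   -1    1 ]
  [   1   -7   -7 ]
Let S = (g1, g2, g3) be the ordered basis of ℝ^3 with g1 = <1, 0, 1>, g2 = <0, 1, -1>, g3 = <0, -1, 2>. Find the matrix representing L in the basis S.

With P the matrix whose columns are g1, ..., g3, [L]_S = P^(-1) A P.
Column by column: L(g1) = A g1 = <-1, 3, -6>; its S-coordinates <-1, 1, -2> give column 1.
Continuing for each basis vector yields [L]_S = [[-1, -1, -2], [1, -3, 1], [-2, -1, -2]].

[[-1, -1, -2], [1, -3, 1], [-2, -1, -2]]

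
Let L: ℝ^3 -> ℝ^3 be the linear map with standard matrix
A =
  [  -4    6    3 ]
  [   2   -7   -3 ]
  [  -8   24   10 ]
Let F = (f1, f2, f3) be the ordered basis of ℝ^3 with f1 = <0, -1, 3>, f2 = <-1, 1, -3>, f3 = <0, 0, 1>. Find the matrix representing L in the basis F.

[[-1, -1, 0], [-3, -1, -3], [0, 2, 1]]

The j-th column of [L]_F is [L(fj)]_F.
L(f1) = A f1 = <3, -2, 6> = -f1 - 3f2 + 0·f3, so column 1 is <-1, -3, 0>.
Repeating for f2, f3 and assembling the columns gives [[-1, -1, 0], [-3, -1, -3], [0, 2, 1]].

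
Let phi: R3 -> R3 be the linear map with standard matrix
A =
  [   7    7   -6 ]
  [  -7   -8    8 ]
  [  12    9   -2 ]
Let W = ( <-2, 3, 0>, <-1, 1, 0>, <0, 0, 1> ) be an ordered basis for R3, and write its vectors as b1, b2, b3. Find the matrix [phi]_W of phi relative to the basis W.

[[-3, -1, 2], [-1, 2, 2], [3, -3, -2]]

The j-th column of [phi]_W is [phi(bj)]_W.
phi(b1) = A b1 = <7, -10, 3> = -3b1 - b2 + 3b3, so column 1 is <-3, -1, 3>.
Repeating for b2, b3 and assembling the columns gives [[-3, -1, 2], [-1, 2, 2], [3, -3, -2]].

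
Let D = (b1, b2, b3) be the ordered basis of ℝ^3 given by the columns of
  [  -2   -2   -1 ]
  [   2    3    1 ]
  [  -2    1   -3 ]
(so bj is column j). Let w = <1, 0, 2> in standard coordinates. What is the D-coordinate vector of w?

[w]_D is the unique c with M c = w, where M has columns b1, ..., b3.
Solving this 3x3 system gives c = (-2, 1, 1).
Check: -2b1 + b2 + b3 = <1, 0, 2>.

<-2, 1, 1>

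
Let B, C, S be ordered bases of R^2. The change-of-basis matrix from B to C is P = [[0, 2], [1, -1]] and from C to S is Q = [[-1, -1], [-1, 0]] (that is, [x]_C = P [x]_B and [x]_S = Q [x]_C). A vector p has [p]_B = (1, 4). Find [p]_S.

(-5, -8)

Apply P to get C-coordinates (8, -3), then Q to get S-coordinates.
The result is [p]_S = (-5, -8).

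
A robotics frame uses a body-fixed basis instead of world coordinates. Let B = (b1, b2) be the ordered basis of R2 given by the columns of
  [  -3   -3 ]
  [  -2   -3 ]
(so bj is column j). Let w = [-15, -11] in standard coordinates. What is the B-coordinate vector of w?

Write w = c_1 b1 + c_2 b2 and solve for the c_i.
System: -3c_1 - 3c_2 = -15, -2c_1 - 3c_2 = -11; solving gives c_1 = 4, c_2 = 1.
Check: 4b1 + b2 = [-15, -11].

[4, 1]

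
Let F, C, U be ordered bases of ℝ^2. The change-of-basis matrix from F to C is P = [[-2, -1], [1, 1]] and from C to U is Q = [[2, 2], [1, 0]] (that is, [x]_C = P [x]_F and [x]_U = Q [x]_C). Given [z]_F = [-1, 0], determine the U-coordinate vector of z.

Apply P to get C-coordinates [2, -1], then Q to get U-coordinates.
The result is [z]_U = [2, 2].

[2, 2]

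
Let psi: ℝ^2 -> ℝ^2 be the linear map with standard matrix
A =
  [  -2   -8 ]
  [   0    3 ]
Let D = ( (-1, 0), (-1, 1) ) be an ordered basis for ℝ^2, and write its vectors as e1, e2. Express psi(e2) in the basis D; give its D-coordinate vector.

Compute psi(e2) = A e2 = (-6, 3) in standard coordinates.
Then write this in D-coordinates: solve for y in y_1 e1 + y_2 e2 = (-6, 3).
This gives y = (3, 3), which is column 2 of [psi]_D.

(3, 3)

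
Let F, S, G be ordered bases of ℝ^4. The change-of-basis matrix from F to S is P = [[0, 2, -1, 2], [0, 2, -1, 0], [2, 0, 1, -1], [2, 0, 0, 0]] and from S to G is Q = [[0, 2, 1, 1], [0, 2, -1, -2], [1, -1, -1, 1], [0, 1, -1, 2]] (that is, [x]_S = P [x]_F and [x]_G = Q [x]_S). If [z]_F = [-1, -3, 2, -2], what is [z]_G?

Apply P to get S-coordinates [-12, -8, 2, -2], then Q to get G-coordinates.
The result is [z]_G = [-16, -14, -8, -14].

[-16, -14, -8, -14]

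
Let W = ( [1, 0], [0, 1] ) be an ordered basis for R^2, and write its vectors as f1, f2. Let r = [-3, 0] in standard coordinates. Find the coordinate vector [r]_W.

Write r = c_1 f1 + c_2 f2 and solve for the c_i.
System: c_1 + 0c_2 = -3, 0c_1 + c_2 = 0; solving gives c_1 = -3, c_2 = 0.
Check: -3f1 + 0·f2 = [-3, 0].

[-3, 0]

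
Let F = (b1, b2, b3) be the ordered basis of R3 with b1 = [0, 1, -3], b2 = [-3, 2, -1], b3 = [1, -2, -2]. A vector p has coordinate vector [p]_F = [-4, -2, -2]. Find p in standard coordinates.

The coordinates say p = -4b1 - 2b2 - 2b3; adding the scaled basis vectors gives [4, -4, 18].

[4, -4, 18]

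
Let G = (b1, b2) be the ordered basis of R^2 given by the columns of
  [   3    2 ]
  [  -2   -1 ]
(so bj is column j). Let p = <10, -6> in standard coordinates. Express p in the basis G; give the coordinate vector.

<2, 2>

Write p = c_1 b1 + c_2 b2 and solve for the c_i.
System: 3c_1 + 2c_2 = 10, -2c_1 - c_2 = -6; solving gives c_1 = 2, c_2 = 2.
Check: 2b1 + 2b2 = <10, -6>.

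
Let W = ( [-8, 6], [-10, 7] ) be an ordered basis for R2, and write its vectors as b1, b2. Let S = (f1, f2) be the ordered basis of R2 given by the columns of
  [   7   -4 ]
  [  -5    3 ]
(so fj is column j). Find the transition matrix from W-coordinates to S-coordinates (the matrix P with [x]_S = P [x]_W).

Column j of P is [bj]_S, since P maps W-coordinates to S-coordinates.
Expressing b1 in S: b1 = 0·f1 + 2f2, so column 1 of P is [0, 2].
Doing the same for each bj gives P = [[0, -2], [2, -1]].

[[0, -2], [2, -1]]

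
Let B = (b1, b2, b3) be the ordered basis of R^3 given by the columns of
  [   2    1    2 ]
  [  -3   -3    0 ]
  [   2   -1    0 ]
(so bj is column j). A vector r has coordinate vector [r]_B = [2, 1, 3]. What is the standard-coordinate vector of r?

[11, -9, 3]

The coordinates say r = 2b1 + b2 + 3b3; adding the scaled basis vectors gives [11, -9, 3].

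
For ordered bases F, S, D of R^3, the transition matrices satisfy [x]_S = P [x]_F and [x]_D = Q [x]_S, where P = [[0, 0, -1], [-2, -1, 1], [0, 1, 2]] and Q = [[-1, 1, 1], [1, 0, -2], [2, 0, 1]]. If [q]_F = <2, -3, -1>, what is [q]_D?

<-8, 11, -3>

First [q]_S = P [q]_F = <1, -2, -5>.
Then [q]_D = Q [q]_S = <-8, 11, -3>.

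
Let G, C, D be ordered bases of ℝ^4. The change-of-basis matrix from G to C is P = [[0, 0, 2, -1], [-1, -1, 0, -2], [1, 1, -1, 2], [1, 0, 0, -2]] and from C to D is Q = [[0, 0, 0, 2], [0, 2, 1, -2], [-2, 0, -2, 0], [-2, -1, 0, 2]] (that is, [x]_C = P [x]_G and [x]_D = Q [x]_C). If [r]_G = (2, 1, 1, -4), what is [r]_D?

(20, -16, 0, 3)

First [r]_C = P [r]_G = (6, 5, -6, 10).
Then [r]_D = Q [r]_C = (20, -16, 0, 3).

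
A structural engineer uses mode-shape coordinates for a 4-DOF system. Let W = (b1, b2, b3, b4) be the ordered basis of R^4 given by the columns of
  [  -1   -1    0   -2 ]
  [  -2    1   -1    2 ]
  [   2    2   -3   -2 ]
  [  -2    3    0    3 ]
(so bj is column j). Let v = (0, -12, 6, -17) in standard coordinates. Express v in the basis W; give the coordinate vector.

(4, -2, 0, -1)

Write v = c_1 b1 + ... + c_4 b4 and solve for the c_i.
Gaussian elimination on [M | v] yields c = (4, -2, 0, -1).
Check: 4b1 - 2b2 + 0·b3 - b4 = (0, -12, 6, -17).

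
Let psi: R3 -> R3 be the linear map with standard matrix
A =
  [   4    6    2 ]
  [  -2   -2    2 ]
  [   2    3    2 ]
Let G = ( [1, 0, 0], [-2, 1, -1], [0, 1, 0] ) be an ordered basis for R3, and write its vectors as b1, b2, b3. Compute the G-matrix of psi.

[[0, 2, 0], [-2, 3, -3], [0, -3, 1]]

Let P have columns b1, ..., b3. Then [psi]_G = P^(-1) A P.
Here det P = 1, so P^(-1) is integer; computing A P first and then P^(-1)(A P) gives [[0, 2, 0], [-2, 3, -3], [0, -3, 1]].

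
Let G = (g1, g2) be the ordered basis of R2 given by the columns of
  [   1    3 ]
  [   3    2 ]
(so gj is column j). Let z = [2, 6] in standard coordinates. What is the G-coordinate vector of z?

[z]_G is the unique c with M c = z, where M has columns g1, g2.
System: c_1 + 3c_2 = 2, 3c_1 + 2c_2 = 6; solving gives c_1 = 2, c_2 = 0.
Check: 2g1 + 0·g2 = [2, 6].

[2, 0]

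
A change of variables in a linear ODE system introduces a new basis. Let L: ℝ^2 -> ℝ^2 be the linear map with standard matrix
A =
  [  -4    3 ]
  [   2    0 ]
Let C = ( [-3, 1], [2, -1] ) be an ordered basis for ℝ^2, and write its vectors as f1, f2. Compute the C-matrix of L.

With P the matrix whose columns are f1, f2, [L]_C = P^(-1) A P.
Column by column: L(f1) = A f1 = [15, -6]; its C-coordinates [-3, 3] give column 1.
Continuing for each basis vector yields [L]_C = [[-3, 3], [3, -1]].

[[-3, 3], [3, -1]]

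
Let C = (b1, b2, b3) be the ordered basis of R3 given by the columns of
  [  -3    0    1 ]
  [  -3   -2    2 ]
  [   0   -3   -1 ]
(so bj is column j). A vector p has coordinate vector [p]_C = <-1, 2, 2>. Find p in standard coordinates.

p = M [p]_C, where M has columns b1, ..., b3.
Carrying out the matrix-vector product, p = <5, 3, -8>.

<5, 3, -8>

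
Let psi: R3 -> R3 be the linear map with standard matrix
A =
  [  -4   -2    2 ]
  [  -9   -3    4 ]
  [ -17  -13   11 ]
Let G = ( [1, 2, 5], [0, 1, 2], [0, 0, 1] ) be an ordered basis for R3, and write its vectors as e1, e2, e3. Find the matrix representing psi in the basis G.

With P the matrix whose columns are e1, ..., e3, [psi]_G = P^(-1) A P.
Column by column: psi(e1) = A e1 = [2, 5, 12]; its G-coordinates [2, 1, 0] give column 1.
Continuing for each basis vector yields [psi]_G = [[2, 2, 2], [1, 1, 0], [0, -3, 1]].

[[2, 2, 2], [1, 1, 0], [0, -3, 1]]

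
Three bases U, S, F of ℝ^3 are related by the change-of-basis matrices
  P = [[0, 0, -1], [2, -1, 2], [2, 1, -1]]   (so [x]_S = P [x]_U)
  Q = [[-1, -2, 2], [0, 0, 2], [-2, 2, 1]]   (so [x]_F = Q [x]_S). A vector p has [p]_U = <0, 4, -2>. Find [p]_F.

<26, 12, -14>

Composing the changes, [p]_F = Q P [p]_U.
Q P = [[0, 4, -5], [4, 2, -2], [6, -1, 5]]; applying this to <0, 4, -2> gives <26, 12, -14>.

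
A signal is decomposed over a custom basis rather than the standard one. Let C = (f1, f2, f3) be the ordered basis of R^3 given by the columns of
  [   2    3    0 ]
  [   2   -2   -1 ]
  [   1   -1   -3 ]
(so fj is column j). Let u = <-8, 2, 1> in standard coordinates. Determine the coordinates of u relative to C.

<-1, -2, 0>

[u]_C is the unique c with M c = u, where M has columns f1, ..., f3.
Row-reducing the augmented matrix [M | u] gives c = (-1, -2, 0).
Check: -f1 - 2f2 + 0·f3 = <-8, 2, 1>.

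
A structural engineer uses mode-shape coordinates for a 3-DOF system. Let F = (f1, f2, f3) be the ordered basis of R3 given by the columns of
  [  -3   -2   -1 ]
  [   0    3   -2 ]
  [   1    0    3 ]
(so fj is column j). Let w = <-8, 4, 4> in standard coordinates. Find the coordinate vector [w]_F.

<1, 2, 1>

We seek scalars with c_1 f1 + ... + c_3 f3 = w; equivalently solve M c = w where the columns of M are f1, ..., f3.
Gaussian elimination on [M | w] yields c = (1, 2, 1).
Check: f1 + 2f2 + f3 = <-8, 4, 4>.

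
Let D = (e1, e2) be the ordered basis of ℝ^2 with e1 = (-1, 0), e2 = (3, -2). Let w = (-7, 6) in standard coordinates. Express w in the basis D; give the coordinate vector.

[w]_D is the unique c with M c = w, where M has columns e1, e2.
System: -c_1 + 3c_2 = -7, 0c_1 - 2c_2 = 6; solving gives c_1 = -2, c_2 = -3.
Check: -2e1 - 3e2 = (-7, 6).

(-2, -3)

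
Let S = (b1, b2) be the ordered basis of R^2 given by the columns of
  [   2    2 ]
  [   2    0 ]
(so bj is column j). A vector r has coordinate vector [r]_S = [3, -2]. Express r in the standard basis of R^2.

[2, 6]

r = M [r]_S, where M has columns b1, b2.
Carrying out the matrix-vector product, r = [2, 6].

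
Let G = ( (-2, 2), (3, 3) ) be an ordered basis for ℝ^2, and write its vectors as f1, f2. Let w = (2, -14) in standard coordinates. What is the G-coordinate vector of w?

We seek scalars with c_1 f1 + c_2 f2 = w; equivalently solve M c = w where the columns of M are f1, f2.
System: -2c_1 + 3c_2 = 2, 2c_1 + 3c_2 = -14; solving gives c_1 = -4, c_2 = -2.
Check: -4f1 - 2f2 = (2, -14).

(-4, -2)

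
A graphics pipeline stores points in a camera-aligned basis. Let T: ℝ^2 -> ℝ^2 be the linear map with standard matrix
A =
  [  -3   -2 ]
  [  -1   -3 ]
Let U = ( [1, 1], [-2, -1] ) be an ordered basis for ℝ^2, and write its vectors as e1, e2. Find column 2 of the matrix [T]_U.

Compute T(e2) = A e2 = [8, 5] in standard coordinates.
Then write this in U-coordinates: solve for y in y_1 e1 + y_2 e2 = [8, 5].
This gives y = [2, -3], which is column 2 of [T]_U.

[2, -3]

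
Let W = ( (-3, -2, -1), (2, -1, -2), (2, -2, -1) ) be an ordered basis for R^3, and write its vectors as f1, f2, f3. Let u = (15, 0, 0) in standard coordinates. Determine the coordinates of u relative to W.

(-3, 0, 3)

We seek scalars with c_1 f1 + ... + c_3 f3 = u; equivalently solve M c = u where the columns of M are f1, ..., f3.
Solving this 3x3 system gives c = (-3, 0, 3).
Check: -3f1 + 0·f2 + 3f3 = (15, 0, 0).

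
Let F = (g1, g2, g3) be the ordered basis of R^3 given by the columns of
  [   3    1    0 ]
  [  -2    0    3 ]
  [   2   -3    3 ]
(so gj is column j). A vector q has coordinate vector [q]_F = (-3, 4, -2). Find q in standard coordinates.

q = M [q]_F, where M has columns g1, ..., g3.
Carrying out the matrix-vector product, q = (-5, 0, -24).

(-5, 0, -24)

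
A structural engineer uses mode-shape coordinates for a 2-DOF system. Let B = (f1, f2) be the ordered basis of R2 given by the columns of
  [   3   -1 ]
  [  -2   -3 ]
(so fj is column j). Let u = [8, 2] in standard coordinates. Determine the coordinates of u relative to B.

[u]_B is the unique c with M c = u, where M has columns f1, f2.
System: 3c_1 - c_2 = 8, -2c_1 - 3c_2 = 2; solving gives c_1 = 2, c_2 = -2.
Check: 2f1 - 2f2 = [8, 2].

[2, -2]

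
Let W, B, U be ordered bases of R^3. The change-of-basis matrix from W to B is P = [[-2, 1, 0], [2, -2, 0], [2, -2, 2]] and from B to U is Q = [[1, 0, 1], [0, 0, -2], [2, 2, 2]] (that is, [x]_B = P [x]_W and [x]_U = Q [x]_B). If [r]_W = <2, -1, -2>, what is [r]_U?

Composing the changes, [r]_U = Q P [r]_W.
Q P = [[0, -1, 2], [-4, 4, -4], [4, -6, 4]]; applying this to <2, -1, -2> gives <-3, -4, 6>.

<-3, -4, 6>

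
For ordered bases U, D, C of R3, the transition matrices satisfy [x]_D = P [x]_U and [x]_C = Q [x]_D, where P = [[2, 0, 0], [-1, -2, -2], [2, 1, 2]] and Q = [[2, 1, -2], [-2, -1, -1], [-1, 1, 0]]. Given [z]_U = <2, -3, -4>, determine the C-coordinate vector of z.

<34, -13, 8>

Composing the changes, [z]_C = Q P [z]_U.
Q P = [[-1, -4, -6], [-5, 1, 0], [-3, -2, -2]]; applying this to <2, -3, -4> gives <34, -13, 8>.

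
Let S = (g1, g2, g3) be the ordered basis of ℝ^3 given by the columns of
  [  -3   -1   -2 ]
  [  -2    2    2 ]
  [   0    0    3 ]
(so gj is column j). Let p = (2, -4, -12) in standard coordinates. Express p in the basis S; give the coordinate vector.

[p]_S is the unique c with M c = p, where M has columns g1, ..., g3.
Solving this 3x3 system gives c = (1, 3, -4).
Check: g1 + 3g2 - 4g3 = (2, -4, -12).

(1, 3, -4)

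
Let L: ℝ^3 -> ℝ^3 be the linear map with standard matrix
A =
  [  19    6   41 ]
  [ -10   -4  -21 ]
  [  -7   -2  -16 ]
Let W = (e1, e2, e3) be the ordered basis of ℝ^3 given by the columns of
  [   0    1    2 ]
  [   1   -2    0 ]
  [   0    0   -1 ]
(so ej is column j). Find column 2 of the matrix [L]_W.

Column 2 of [L]_W is the W-coordinate vector of L(e2).
In standard coordinates L(e2) = A e2 = [7, -2, -3].
Converting to W: [7, -2, -3] = 0·e1 + e2 + 3e3, so the coordinate vector is [0, 1, 3].

[0, 1, 3]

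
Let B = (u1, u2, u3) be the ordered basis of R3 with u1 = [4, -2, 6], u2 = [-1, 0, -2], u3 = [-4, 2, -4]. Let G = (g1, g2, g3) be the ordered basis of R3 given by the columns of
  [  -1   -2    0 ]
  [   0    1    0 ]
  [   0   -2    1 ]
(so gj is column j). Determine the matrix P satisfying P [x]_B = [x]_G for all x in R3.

[[0, 1, 0], [-2, 0, 2], [2, -2, 0]]

Let M have columns uj and N have columns gj. Then for every x, N [x]_G = x = M [x]_B, so P = N^(-1) M.
Since det N = -1, N^(-1) has integer entries; multiplying gives P = [[0, 1, 0], [-2, 0, 2], [2, -2, 0]].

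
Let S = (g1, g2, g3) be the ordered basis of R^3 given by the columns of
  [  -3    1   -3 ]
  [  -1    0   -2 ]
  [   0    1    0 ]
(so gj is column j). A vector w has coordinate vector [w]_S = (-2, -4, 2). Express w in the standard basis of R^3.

(-4, -2, -4)

The coordinates say w = -2g1 - 4g2 + 2g3; adding the scaled basis vectors gives (-4, -2, -4).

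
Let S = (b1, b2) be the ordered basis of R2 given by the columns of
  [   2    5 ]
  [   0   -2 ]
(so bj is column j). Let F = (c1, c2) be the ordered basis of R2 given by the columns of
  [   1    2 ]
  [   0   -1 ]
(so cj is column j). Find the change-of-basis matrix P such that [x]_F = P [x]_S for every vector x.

Let M have columns bj and N have columns cj. Then for every x, N [x]_F = x = M [x]_S, so P = N^(-1) M.
Since det N = -1, N^(-1) has integer entries; multiplying gives P = [[2, 1], [0, 2]].

[[2, 1], [0, 2]]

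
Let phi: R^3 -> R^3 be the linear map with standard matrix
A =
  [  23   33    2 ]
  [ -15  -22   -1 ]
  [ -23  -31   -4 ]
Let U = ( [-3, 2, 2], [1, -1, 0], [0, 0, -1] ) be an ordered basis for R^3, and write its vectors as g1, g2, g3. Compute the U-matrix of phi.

Let P have columns g1, ..., g3. Then [phi]_U = P^(-1) A P.
Here det P = -1, so P^(-1) is integer; computing A P first and then P^(-1)(A P) gives [[0, 3, 1], [1, -1, 1], [1, -2, -2]].

[[0, 3, 1], [1, -1, 1], [1, -2, -2]]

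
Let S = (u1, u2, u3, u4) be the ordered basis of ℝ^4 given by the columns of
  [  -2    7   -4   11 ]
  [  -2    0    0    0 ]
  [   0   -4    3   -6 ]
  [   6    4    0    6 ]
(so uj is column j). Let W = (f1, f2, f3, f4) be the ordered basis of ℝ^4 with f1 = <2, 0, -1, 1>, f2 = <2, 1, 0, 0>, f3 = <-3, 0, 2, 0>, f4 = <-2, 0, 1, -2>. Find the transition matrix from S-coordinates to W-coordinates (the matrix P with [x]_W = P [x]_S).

Let M have columns uj and N have columns fj. Then for every x, N [x]_W = x = M [x]_S, so P = N^(-1) M.
Since det N = -1, N^(-1) has integer entries; multiplying gives P = [[2, 0, 2, 2], [-2, 0, 0, 0], [2, -1, 2, -1], [-2, -2, 1, -2]].

[[2, 0, 2, 2], [-2, 0, 0, 0], [2, -1, 2, -1], [-2, -2, 1, -2]]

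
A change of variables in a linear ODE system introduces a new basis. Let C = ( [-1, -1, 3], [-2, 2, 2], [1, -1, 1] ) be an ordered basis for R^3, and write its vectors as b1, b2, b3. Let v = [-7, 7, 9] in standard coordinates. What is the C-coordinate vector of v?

[0, 4, 1]

[v]_C is the unique c with M c = v, where M has columns b1, ..., b3.
Row-reducing the augmented matrix [M | v] gives c = (0, 4, 1).
Check: 0·b1 + 4b2 + b3 = [-7, 7, 9].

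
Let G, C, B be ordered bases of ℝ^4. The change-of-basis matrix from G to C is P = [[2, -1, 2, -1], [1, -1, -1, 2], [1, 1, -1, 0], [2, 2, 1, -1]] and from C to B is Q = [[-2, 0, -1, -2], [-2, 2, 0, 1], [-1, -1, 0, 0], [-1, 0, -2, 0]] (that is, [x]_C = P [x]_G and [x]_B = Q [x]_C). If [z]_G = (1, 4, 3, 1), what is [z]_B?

(-32, -2, 1, -7)

Apply P to get C-coordinates (3, -4, 2, 12), then Q to get B-coordinates.
The result is [z]_B = (-32, -2, 1, -7).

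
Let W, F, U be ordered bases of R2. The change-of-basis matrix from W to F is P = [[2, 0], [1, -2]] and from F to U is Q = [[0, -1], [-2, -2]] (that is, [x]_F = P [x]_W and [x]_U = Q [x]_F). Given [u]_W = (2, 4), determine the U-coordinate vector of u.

(6, 4)

First [u]_F = P [u]_W = (4, -6).
Then [u]_U = Q [u]_F = (6, 4).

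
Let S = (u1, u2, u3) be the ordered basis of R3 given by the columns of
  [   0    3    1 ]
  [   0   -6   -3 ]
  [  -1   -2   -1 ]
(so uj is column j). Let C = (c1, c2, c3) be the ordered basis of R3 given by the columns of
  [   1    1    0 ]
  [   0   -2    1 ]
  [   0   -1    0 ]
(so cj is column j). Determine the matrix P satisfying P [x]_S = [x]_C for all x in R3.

Column j of P is [uj]_C, since P maps S-coordinates to C-coordinates.
Expressing u1 in C: u1 = -c1 + c2 + 2c3, so column 1 of P is (-1, 1, 2).
Doing the same for each uj gives P = [[-1, 1, 0], [1, 2, 1], [2, -2, -1]].

[[-1, 1, 0], [1, 2, 1], [2, -2, -1]]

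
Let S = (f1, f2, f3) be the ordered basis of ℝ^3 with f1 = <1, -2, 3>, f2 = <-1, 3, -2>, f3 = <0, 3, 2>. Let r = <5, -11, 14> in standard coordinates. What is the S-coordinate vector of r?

<4, -1, 0>

[r]_S is the unique c with M c = r, where M has columns f1, ..., f3.
Gaussian elimination on [M | r] yields c = (4, -1, 0).
Check: 4f1 - f2 + 0·f3 = <5, -11, 14>.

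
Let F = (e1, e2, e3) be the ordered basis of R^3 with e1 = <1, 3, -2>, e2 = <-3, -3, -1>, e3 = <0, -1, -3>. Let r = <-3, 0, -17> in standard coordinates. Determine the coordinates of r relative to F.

Write r = c_1 e1 + ... + c_3 e3 and solve for the c_i.
Gaussian elimination on [M | r] yields c = (3, 2, 3).
Check: 3e1 + 2e2 + 3e3 = <-3, 0, -17>.

<3, 2, 3>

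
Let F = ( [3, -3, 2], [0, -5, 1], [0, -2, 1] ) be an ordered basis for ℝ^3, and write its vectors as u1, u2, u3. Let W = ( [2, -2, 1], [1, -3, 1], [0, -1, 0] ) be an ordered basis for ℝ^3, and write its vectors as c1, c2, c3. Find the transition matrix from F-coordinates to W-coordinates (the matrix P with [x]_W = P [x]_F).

Take x = uj: its F-coordinates are the j-th standard unit vector, so P e_j — column j of P — equals [uj]_W.
u1 = c1 + c2 - 2c3, giving column 1 = [1, 1, -2]; repeating for each j gives P = [[1, -1, -1], [1, 2, 2], [-2, 1, -2]].

[[1, -1, -1], [1, 2, 2], [-2, 1, -2]]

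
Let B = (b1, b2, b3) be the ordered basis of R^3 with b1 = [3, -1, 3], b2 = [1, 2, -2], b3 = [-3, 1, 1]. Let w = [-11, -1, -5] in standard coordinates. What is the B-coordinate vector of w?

[-3, -2, 0]

[w]_B is the unique c with M c = w, where M has columns b1, ..., b3.
Row-reducing the augmented matrix [M | w] gives c = (-3, -2, 0).
Check: -3b1 - 2b2 + 0·b3 = [-11, -1, -5].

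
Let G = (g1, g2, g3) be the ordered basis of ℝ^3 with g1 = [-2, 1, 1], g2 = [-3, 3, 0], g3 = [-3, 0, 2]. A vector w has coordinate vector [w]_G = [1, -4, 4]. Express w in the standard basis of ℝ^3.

[-2, -11, 9]

The coordinates say w = g1 - 4g2 + 4g3; adding the scaled basis vectors gives [-2, -11, 9].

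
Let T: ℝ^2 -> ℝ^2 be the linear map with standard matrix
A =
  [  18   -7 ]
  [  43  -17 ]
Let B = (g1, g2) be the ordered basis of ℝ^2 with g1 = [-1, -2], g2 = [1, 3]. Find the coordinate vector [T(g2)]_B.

[1, -2]

Column 2 of [T]_B is the B-coordinate vector of T(g2).
In standard coordinates T(g2) = A g2 = [-3, -8].
Converting to B: [-3, -8] = g1 - 2g2, so the coordinate vector is [1, -2].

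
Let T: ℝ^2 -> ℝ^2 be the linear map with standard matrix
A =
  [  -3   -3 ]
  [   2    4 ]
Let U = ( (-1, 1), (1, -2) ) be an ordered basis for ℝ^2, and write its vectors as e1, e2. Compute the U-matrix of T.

[[-2, 0], [-2, 3]]

The j-th column of [T]_U is [T(ej)]_U.
T(e1) = A e1 = (0, 2) = -2e1 - 2e2, so column 1 is (-2, -2).
Repeating for e2 and assembling the columns gives [[-2, 0], [-2, 3]].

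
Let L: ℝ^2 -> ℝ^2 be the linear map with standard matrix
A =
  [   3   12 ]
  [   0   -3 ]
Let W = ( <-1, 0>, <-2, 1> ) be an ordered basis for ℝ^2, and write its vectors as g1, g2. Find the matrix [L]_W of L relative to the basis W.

The j-th column of [L]_W is [L(gj)]_W.
L(g1) = A g1 = <-3, 0> = 3g1 + 0·g2, so column 1 is <3, 0>.
Repeating for g2 and assembling the columns gives [[3, 0], [0, -3]].

[[3, 0], [0, -3]]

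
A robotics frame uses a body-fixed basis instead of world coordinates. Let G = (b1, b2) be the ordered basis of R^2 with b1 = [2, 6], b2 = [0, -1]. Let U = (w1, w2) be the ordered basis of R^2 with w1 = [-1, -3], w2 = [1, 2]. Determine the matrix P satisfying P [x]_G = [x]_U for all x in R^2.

Let M have columns bj and N have columns wj. Then for every x, N [x]_U = x = M [x]_G, so P = N^(-1) M.
Since det N = 1, N^(-1) has integer entries; multiplying gives P = [[-2, 1], [0, 1]].

[[-2, 1], [0, 1]]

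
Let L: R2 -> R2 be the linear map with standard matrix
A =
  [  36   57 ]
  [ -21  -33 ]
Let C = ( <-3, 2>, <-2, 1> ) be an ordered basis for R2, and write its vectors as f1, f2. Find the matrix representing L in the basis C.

With P the matrix whose columns are f1, f2, [L]_C = P^(-1) A P.
Column by column: L(f1) = A f1 = <6, -3>; its C-coordinates <0, -3> give column 1.
Continuing for each basis vector yields [L]_C = [[0, 3], [-3, 3]].

[[0, 3], [-3, 3]]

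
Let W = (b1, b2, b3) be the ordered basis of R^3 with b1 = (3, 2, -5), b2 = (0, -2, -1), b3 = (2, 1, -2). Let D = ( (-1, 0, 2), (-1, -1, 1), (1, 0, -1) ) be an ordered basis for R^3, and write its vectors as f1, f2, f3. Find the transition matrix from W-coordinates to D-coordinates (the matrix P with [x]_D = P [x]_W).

[[-2, -1, 0], [-2, 2, -1], [-1, 1, 1]]

Take x = bj: its W-coordinates are the j-th standard unit vector, so P e_j — column j of P — equals [bj]_D.
b1 = -2f1 - 2f2 - f3, giving column 1 = (-2, -2, -1); repeating for each j gives P = [[-2, -1, 0], [-2, 2, -1], [-1, 1, 1]].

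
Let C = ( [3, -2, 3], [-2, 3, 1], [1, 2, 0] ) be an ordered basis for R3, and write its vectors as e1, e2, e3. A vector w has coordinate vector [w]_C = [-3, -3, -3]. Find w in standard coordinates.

By definition w = -3e1 - 3e2 - 3e3.
Summing componentwise gives [-6, -9, -12].

[-6, -9, -12]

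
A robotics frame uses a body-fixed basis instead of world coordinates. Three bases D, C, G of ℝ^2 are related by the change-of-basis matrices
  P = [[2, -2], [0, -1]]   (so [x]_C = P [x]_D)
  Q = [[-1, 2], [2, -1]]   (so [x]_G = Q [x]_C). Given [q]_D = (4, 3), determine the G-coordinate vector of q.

(-8, 7)

Apply P to get C-coordinates (2, -3), then Q to get G-coordinates.
The result is [q]_G = (-8, 7).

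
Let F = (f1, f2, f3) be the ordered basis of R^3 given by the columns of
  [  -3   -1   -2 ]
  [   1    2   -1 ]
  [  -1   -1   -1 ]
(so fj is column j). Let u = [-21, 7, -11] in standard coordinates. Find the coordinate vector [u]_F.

[u]_F is the unique c with M c = u, where M has columns f1, ..., f3.
Row-reducing the augmented matrix [M | u] gives c = (3, 4, 4).
Check: 3f1 + 4f2 + 4f3 = [-21, 7, -11].

[3, 4, 4]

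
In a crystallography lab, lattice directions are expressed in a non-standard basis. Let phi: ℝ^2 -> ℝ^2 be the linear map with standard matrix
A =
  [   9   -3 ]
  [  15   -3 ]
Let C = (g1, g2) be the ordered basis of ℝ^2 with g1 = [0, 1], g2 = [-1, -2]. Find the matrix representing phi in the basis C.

The j-th column of [phi]_C is [phi(gj)]_C.
phi(g1) = A g1 = [-3, -3] = 3g1 + 3g2, so column 1 is [3, 3].
Repeating for g2 and assembling the columns gives [[3, -3], [3, 3]].

[[3, -3], [3, 3]]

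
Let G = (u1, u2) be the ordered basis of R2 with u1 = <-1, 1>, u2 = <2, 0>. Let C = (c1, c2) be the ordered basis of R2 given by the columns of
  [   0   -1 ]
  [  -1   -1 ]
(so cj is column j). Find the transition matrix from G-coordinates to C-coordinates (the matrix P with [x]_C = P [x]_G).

Take x = uj: its G-coordinates are the j-th standard unit vector, so P e_j — column j of P — equals [uj]_C.
u1 = -2c1 + c2, giving column 1 = <-2, 1>; repeating for each j gives P = [[-2, 2], [1, -2]].

[[-2, 2], [1, -2]]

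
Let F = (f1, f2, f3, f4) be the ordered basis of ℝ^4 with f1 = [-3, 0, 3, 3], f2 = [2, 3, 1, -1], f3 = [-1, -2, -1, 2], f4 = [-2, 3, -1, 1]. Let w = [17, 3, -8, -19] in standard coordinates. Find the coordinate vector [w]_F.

[-4, 0, -3, -1]

[w]_F is the unique c with M c = w, where M has columns f1, ..., f4.
Gaussian elimination on [M | w] yields c = (-4, 0, -3, -1).
Check: -4f1 + 0·f2 - 3f3 - f4 = [17, 3, -8, -19].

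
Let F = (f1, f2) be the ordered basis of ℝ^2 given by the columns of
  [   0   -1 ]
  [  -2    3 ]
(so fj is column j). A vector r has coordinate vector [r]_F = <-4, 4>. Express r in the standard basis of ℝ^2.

The coordinates say r = -4f1 + 4f2; adding the scaled basis vectors gives <-4, 20>.

<-4, 20>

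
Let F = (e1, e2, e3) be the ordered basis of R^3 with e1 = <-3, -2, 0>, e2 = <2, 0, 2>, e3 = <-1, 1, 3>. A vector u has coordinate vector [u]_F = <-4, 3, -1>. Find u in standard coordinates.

u = M [u]_F, where M has columns e1, ..., e3.
Carrying out the matrix-vector product, u = <19, 7, 3>.

<19, 7, 3>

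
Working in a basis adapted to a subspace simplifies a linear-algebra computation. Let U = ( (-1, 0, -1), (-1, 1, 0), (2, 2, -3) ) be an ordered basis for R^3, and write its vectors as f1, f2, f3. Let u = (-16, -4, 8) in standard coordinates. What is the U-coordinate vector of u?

[u]_U is the unique c with M c = u, where M has columns f1, ..., f3.
Solving this 3x3 system gives c = (4, 4, -4).
Check: 4f1 + 4f2 - 4f3 = (-16, -4, 8).

(4, 4, -4)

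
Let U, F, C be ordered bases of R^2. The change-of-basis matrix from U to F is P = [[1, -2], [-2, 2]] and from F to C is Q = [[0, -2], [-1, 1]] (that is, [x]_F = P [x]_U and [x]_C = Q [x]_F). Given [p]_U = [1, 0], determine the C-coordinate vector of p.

[4, -3]

First [p]_F = P [p]_U = [1, -2].
Then [p]_C = Q [p]_F = [4, -3].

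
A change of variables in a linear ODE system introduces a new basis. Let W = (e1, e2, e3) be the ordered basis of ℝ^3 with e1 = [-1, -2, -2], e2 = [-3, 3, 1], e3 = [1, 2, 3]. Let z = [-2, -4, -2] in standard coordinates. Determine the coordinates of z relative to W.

[4, 0, 2]

[z]_W is the unique c with M c = z, where M has columns e1, ..., e3.
Solving this 3x3 system gives c = (4, 0, 2).
Check: 4e1 + 0·e2 + 2e3 = [-2, -4, -2].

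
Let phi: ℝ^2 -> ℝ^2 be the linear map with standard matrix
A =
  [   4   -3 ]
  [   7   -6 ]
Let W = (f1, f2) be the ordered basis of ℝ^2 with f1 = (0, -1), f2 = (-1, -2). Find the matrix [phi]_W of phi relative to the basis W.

[[0, -1], [-3, -2]]

Let P have columns f1, f2. Then [phi]_W = P^(-1) A P.
Here det P = -1, so P^(-1) is integer; computing A P first and then P^(-1)(A P) gives [[0, -1], [-3, -2]].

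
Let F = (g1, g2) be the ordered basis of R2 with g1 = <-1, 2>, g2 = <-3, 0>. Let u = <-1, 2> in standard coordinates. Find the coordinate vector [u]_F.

[u]_F is the unique c with M c = u, where M has columns g1, g2.
System: -c_1 - 3c_2 = -1, 2c_1 + 0c_2 = 2; solving gives c_1 = 1, c_2 = 0.
Check: g1 + 0·g2 = <-1, 2>.

<1, 0>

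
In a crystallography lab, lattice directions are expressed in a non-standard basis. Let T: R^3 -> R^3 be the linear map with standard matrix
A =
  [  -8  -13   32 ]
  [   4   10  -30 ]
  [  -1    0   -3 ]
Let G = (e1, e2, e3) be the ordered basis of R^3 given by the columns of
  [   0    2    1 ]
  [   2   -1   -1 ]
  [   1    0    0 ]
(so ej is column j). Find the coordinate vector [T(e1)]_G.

<-3, 2, 2>

Column 1 of [T]_G is the G-coordinate vector of T(e1).
In standard coordinates T(e1) = A e1 = <6, -10, -3>.
Converting to G: <6, -10, -3> = -3e1 + 2e2 + 2e3, so the coordinate vector is <-3, 2, 2>.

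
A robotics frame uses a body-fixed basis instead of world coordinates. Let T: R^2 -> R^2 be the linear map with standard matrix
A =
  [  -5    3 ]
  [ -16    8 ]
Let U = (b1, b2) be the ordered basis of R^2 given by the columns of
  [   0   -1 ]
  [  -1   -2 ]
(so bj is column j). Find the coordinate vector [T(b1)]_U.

Column 1 of [T]_U is the U-coordinate vector of T(b1).
In standard coordinates T(b1) = A b1 = <-3, -8>.
Converting to U: <-3, -8> = 2b1 + 3b2, so the coordinate vector is <2, 3>.

<2, 3>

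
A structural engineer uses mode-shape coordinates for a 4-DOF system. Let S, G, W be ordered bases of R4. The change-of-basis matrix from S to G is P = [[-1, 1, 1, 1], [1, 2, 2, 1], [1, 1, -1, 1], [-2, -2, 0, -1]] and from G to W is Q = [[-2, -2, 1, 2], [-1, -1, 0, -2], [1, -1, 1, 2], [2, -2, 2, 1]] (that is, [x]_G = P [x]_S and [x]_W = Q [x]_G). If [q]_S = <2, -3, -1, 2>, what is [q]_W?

Apply P to get G-coordinates <-4, -4, 2, 0>, then Q to get W-coordinates.
The result is [q]_W = <18, 8, 2, 4>.

<18, 8, 2, 4>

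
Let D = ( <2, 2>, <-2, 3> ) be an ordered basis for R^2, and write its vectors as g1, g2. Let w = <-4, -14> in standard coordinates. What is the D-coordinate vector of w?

[w]_D is the unique c with M c = w, where M has columns g1, g2.
System: 2c_1 - 2c_2 = -4, 2c_1 + 3c_2 = -14; solving gives c_1 = -4, c_2 = -2.
Check: -4g1 - 2g2 = <-4, -14>.

<-4, -2>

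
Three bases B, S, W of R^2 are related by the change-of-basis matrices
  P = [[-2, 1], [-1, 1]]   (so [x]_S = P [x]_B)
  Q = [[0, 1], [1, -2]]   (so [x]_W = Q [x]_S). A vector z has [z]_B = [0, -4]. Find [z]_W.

Apply P to get S-coordinates [-4, -4], then Q to get W-coordinates.
The result is [z]_W = [-4, 4].

[-4, 4]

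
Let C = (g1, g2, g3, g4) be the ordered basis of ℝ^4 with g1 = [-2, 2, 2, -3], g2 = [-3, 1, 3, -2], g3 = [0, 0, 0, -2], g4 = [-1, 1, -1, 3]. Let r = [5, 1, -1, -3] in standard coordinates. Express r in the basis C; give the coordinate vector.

[3, -3, -3, -2]

Write r = c_1 g1 + ... + c_4 g4 and solve for the c_i.
Solving this 4x4 system gives c = (3, -3, -3, -2).
Check: 3g1 - 3g2 - 3g3 - 2g4 = [5, 1, -1, -3].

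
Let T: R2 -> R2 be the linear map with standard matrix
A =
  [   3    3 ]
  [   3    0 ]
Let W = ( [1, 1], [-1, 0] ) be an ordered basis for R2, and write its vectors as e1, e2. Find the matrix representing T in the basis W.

[[3, -3], [-3, 0]]

Let P have columns e1, e2. Then [T]_W = P^(-1) A P.
Here det P = 1, so P^(-1) is integer; computing A P first and then P^(-1)(A P) gives [[3, -3], [-3, 0]].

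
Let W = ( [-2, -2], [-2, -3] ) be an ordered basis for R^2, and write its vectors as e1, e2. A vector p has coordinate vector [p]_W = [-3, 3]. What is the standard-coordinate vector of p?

The coordinates say p = -3e1 + 3e2; adding the scaled basis vectors gives [0, -3].

[0, -3]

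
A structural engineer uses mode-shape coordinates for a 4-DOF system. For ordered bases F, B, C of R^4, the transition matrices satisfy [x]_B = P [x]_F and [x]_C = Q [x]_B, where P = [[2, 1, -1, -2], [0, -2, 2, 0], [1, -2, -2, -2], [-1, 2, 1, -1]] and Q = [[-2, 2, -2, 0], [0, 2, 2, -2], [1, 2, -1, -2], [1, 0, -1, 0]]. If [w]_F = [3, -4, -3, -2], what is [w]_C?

Apply P to get B-coordinates [9, 2, 21, -12], then Q to get C-coordinates.
The result is [w]_C = [-56, 70, 16, -12].

[-56, 70, 16, -12]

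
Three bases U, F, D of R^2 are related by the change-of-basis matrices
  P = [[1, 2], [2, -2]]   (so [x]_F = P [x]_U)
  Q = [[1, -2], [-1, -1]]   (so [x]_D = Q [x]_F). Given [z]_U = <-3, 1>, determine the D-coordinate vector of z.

Apply P to get F-coordinates <-1, -8>, then Q to get D-coordinates.
The result is [z]_D = <15, 9>.

<15, 9>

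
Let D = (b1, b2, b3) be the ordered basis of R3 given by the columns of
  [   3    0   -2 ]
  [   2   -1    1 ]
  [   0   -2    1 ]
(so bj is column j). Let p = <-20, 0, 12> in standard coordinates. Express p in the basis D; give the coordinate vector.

<-4, -4, 4>

We seek scalars with c_1 b1 + ... + c_3 b3 = p; equivalently solve M c = p where the columns of M are b1, ..., b3.
Row-reducing the augmented matrix [M | p] gives c = (-4, -4, 4).
Check: -4b1 - 4b2 + 4b3 = <-20, 0, 12>.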